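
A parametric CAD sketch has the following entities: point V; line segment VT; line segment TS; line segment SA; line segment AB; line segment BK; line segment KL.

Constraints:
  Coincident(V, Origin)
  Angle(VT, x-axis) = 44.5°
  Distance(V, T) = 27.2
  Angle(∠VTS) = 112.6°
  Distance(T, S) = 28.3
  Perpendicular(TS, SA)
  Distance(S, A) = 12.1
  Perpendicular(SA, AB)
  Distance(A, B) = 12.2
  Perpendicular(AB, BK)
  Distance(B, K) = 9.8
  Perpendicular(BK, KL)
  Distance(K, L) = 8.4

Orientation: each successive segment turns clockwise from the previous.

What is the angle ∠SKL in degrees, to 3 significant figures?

10.7°

V is at the origin; VT runs at 44.5° with length 27.2, so T = (19.4, 19.1). ∠VTS = 112.6° gives TS at -22.9° from the x-axis; with |TS| = 28.3, S = (45.5, 8.05). TS is perpendicular to SA, so SA runs at -113°; with |SA| = 12.1, A = (40.8, -3.09). SA is perpendicular to AB, so AB runs at 157°; with |AB| = 12.2, B = (29.5, 1.65). AB is perpendicular to BK, so BK runs at 67.1°; with |BK| = 9.8, K = (33.3, 10.7). BK is perpendicular to KL, so KL runs at -22.9°; with |KL| = 8.4, L = (41.1, 7.41). Then cos ∠SKL = KS·KL / (|KS||KL|), giving 10.7°.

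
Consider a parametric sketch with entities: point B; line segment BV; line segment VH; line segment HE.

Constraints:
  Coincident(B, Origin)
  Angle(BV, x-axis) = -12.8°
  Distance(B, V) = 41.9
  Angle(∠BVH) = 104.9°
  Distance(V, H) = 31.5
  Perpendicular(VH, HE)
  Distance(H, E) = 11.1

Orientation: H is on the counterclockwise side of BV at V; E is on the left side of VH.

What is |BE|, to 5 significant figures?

51.487

B is at the origin; BV runs at -12.8° with length 41.9, so V = 41.9·(cos -12.8°, sin -12.8°) = (40.859, -9.2829). ∠BVH = 104.9°, so VH runs at -12.8° + (180° − 104.9°) = 62.300° from the x-axis; with |VH| = 31.5, H = V + 31.5·(cos 62.300°, sin 62.300°) = (55.501, 18.607). VH is perpendicular to HE; with |HE| = 11.1 on the left of VH, E = H + 11.1·(-0.88539, 0.46484) = (45.673, 23.767). Then |BE| = |E − B| = 51.487.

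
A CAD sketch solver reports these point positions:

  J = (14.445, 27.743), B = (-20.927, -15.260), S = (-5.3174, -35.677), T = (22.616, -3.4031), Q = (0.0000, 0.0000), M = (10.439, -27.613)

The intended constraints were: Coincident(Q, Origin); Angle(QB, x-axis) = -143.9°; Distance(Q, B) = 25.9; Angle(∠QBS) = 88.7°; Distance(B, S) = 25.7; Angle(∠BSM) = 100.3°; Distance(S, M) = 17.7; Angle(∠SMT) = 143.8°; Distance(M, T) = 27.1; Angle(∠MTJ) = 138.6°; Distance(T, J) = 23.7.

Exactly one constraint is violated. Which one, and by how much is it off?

Distance(T, J) = 23.7 — off by 8.50.

Q = (0.00, 0.00) ✓; QB at -143.9° ✓; |QB| = 25.90 ✓; ∠QBS = 88.70° ✓; |BS| = 25.70 ✓; ∠BSM = 100.3° ✓; |SM| = 17.70 ✓; ∠SMT = 143.8° ✓; |MT| = 27.10 ✓; ∠MTJ = 138.6° ✓; |TJ| = 32.20 ✗.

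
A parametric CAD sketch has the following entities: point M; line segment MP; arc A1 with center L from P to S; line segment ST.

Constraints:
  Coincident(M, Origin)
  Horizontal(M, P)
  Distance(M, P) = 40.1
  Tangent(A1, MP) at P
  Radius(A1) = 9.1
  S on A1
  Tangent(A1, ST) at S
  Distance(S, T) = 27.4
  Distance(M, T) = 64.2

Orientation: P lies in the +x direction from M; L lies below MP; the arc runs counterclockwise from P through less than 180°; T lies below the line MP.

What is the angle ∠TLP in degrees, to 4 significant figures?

150.5°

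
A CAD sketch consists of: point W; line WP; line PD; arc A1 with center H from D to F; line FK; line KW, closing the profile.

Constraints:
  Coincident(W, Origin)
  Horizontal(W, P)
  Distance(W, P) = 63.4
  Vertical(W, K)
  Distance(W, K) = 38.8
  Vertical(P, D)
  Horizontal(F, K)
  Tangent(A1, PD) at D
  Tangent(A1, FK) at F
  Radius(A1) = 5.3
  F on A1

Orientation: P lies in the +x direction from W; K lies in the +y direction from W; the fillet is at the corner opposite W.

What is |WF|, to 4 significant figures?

69.86

W is at the origin; W and P share the same y with |WP| = 63.4 and P on the +x side, so P = (63.40, 0.000). WK is vertical with |WK| = 38.8 and K on the +y side, so K = (0.000, 38.80). The virtual corner opposite W is at (63.40, 38.80). The tangent condition forces HD to be normal to PD and since A1 is tangent to FK there, HF ⟂ FK, with radius 5.3, so the center H sits 5.3 in from both sides at H = (58.10, 33.50). That places the tangent points at D = (63.40, 33.50) on PD and F = (58.10, 38.80) on FK. Then |WF| = |F − W| = 69.86.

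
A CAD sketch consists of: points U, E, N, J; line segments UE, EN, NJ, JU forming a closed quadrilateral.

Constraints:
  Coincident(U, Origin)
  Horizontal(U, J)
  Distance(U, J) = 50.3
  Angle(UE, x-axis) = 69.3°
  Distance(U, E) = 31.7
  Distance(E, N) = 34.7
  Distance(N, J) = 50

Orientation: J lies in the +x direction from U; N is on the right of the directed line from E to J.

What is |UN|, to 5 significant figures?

3.3500

U is at the origin; UJ is horizontal with |UJ| = 50.3 and J in +x, so J = (50.3, 0). UE runs at 69.3° with |UE| = 31.7, so E = (11.205, 29.654). N is determined by |EN| = 34.7 and |NJ| = 50.0 together: it lies at the intersection of circle(E, 34.7) and circle(J, 50.0). With |EJ| = 49.069, the foot of the radical line on EJ is 11.329 from E and the perpendicular offset is √(34.7² − 11.329²) = 32.798. Taking the right-of-EJ solution: N = (0.41066, -3.3247).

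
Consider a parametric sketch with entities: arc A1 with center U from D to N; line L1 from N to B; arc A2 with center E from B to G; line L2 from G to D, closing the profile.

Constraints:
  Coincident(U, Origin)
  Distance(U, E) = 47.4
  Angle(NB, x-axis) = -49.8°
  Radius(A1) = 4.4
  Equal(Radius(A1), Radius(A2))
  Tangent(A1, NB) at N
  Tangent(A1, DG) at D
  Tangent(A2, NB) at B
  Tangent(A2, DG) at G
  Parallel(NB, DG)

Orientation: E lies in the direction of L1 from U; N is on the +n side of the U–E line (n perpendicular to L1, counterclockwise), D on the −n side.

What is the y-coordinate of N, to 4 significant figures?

2.840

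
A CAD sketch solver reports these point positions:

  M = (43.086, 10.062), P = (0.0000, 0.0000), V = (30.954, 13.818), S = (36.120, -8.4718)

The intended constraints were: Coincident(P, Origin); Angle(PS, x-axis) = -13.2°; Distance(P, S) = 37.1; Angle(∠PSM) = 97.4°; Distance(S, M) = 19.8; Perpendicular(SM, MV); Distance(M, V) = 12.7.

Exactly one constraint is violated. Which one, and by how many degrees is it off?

Perpendicular(SM, MV) — off by 3.40°.

P = (0.00, 0.00) ✓; PS at -13.20° ✓; |PS| = 37.10 ✓; ∠PSM = 97.40° ✓; |SM| = 19.80 ✓; ∠(SM, MV) = 93.40° ✗; |MV| = 12.70 ✓.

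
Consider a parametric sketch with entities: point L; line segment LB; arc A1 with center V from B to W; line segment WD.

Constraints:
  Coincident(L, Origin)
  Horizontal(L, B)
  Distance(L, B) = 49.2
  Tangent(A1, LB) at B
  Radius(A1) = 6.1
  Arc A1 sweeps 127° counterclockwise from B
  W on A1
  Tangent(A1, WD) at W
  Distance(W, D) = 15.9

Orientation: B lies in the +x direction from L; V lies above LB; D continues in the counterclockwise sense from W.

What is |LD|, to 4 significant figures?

49.85

On A1, B sits at bearing -90° from V; a 127° counterclockwise sweep puts W at bearing 37°, so W = V + 6.1·(cos 37°, sin 37°) = (54.07, 9.771). Since A1 is tangent to WD there, VW ⟂ WD, so WD runs along (−sin 37°, cos 37°); with |WD| = 15.9, D = (44.50, 22.47). Then |LD| = |D − L| = 49.85.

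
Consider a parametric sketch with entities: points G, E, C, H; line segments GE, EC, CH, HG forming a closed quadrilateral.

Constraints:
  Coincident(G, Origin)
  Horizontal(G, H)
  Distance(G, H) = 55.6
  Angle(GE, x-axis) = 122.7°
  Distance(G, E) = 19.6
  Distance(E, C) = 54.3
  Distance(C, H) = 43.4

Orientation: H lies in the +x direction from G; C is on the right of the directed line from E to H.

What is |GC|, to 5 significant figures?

34.768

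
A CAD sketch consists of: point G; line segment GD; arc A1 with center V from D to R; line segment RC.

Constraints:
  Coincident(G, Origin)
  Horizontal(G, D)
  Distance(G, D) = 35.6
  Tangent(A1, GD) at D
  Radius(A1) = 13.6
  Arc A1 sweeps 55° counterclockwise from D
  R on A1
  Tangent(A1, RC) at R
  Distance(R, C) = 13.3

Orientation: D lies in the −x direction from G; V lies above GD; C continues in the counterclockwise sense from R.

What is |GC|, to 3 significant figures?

23.7

G is at the origin; G and D share the same y with |GD| = 35.6 and D on the −x side, so D = (-35.6, 0.00). A1 meets GD tangentially, so VD is at right angles to GD, so V = D + (0, 13.6) = (-35.6, 13.6). On A1, D sits at bearing -90° from V; a 55° counterclockwise sweep puts R at bearing -35°, so R = V + 13.6·(cos -35°, sin -35°) = (-24.5, 5.80). Since A1 is tangent to RC there, VR ⟂ RC, so RC runs along (−sin -35°, cos -35°); with |RC| = 13.3, C = (-16.8, 16.7). Then |GC| = |C − G| = 23.7.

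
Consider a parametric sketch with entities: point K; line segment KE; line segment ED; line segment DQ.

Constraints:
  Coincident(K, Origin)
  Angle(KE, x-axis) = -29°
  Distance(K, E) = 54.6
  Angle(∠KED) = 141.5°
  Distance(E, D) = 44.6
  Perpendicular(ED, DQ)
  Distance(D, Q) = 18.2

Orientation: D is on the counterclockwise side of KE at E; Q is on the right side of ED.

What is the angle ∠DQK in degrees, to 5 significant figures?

59.137°

K is at the origin; KE runs at -29.0° with length 54.6, so E = 54.6·(cos -29.0°, sin -29.0°) = (47.754, -26.471). ∠KED = 141.5°, so ED runs at -29.0° + (180° − 141.5°) = 9.5000° from the x-axis; with |ED| = 44.6, D = E + 44.6·(cos 9.5000°, sin 9.5000°) = (91.743, -19.109). The perpendicularity gives DQ at right angles to ED; with |DQ| = 18.2 on the right of ED, Q = D + 18.2·(0.16505, -0.98629) = (94.746, -37.060). Then cos ∠DQK = QD·QK / (|QD||QK|), giving 59.137°.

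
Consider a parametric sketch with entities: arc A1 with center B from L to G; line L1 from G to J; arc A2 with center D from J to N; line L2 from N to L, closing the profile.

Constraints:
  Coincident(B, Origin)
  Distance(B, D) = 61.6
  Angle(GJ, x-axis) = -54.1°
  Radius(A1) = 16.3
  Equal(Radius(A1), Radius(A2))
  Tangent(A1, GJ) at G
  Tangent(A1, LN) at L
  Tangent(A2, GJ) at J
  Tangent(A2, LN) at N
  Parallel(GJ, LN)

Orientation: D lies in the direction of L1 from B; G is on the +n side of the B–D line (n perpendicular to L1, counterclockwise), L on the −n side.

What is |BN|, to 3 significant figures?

63.7

The slot axis is L1's direction at -54.1°, so u = (cos -54.1°, sin -54.1°) = (0.586, -0.810) and n = (−sin -54.1°, cos -54.1°) = (0.810, 0.586). B is at the origin and D lies 61.6 along u from B, so D = 61.6·u = (36.1, -49.9). Tangency of A1 to both parallel lines with radius 16.3 puts G and L at B ± 16.3·n: G = (13.2, 9.56), L = (-13.2, -9.56). Equal radii place J and N the same way about D: J = D + 16.3·n = (49.3, -40.3), N = D − 16.3·n = (22.9, -59.5). Then |BN| = |N − B| = 63.7.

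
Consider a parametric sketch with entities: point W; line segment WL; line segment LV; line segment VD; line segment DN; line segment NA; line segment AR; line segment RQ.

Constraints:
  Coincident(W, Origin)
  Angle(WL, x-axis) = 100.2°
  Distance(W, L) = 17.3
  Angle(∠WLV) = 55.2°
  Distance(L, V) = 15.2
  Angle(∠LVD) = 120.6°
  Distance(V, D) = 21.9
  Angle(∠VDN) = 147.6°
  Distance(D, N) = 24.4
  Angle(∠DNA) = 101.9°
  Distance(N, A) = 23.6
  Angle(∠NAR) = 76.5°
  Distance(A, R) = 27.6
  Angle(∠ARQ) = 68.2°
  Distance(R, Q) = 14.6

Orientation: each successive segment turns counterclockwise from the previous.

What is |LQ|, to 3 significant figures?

31.2

W is at the origin; WL runs at 100.2° with length 17.3, so L = (-3.06, 17.0). ∠WLV = 55.2° gives LV at -135° from the x-axis; with |LV| = 15.2, V = (-13.8, 6.28). ∠LVD = 120.6° gives VD at -75.6° from the x-axis; with |VD| = 21.9, D = (-8.37, -14.9). ∠VDN = 147.6° gives DN at -43.2° from the x-axis; with |DN| = 24.4, N = (9.42, -31.6). ∠DNA = 101.9° gives NA at 34.9° from the x-axis; with |NA| = 23.6, A = (28.8, -18.1). ∠NAR = 76.5° gives AR at 138° from the x-axis; with |AR| = 27.6, R = (8.14, 0.191). ∠ARQ = 68.2° gives RQ at -110° from the x-axis; with |RQ| = 14.6, Q = (3.19, -13.5). Then |LQ| = |Q − L| = 31.2.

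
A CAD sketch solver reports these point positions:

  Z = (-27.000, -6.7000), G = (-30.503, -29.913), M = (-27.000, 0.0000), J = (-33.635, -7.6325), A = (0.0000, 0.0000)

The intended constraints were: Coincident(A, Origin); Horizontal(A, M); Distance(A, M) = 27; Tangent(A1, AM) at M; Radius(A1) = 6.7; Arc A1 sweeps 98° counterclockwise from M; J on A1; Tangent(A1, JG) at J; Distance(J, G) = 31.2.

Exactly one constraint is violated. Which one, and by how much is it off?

Distance(J, G) = 31.2 — off by 8.70.

A = (0.00, 0.00) ✓; A.y = 0.00, M.y = 0.00 ✓; |AM| = 27.00 ✓; ∠(ZM, MA) = 90.00° ✓; |ZM| = 6.700 ✓; bearing(Z→J) − bearing(Z→M) = 98.00° ✓; |ZJ| = 6.700 ✓; ∠(ZJ, JG) = 90.00° ✓; |JG| = 22.50 ✗.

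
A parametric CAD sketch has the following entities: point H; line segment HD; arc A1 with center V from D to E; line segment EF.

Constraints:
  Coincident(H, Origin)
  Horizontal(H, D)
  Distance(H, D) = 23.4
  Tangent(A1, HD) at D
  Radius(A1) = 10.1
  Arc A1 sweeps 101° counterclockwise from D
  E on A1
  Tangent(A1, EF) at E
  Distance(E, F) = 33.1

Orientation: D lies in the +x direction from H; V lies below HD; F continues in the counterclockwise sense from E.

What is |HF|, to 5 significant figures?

48.724

H is at the origin; H and D share the same y with |HD| = 23.4 and D on the +x side, so D = (23.400, 0.0000). Tangency of A1 to HD means the radius VD is perpendicular to HD, so V = D + (0, -10.1) = (23.400, -10.100). On A1, D sits at bearing 90° from V; a 101° counterclockwise sweep puts E at bearing 191°, so E = V + 10.1·(cos 191°, sin 191°) = (13.486, -12.027). A1 meets EF tangentially, so VE is at right angles to EF, so EF runs along (−sin 191°, cos 191°); with |EF| = 33.1, F = (19.801, -44.519). Then |HF| = |F − H| = 48.724.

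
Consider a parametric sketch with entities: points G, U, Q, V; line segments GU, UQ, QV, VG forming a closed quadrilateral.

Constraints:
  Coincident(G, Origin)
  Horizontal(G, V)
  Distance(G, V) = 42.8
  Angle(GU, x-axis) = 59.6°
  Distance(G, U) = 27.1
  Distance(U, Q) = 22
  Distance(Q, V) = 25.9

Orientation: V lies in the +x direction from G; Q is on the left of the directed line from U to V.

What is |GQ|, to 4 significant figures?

43.49

Checks: |UQ| = 22.00 ✓; |QV| = 25.90 ✓.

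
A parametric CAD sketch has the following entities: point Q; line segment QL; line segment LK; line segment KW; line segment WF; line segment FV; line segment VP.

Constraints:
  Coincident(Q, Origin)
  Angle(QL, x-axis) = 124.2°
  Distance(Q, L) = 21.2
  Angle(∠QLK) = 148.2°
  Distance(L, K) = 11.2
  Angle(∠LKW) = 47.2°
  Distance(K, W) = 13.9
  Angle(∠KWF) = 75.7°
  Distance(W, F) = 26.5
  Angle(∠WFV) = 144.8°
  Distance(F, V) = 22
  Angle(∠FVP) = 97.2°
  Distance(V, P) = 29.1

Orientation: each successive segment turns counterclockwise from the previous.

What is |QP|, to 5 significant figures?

59.307

Q is at the origin; QL runs at 124.2° with length 21.2, so L = (-11.916, 17.534). ∠QLK = 148.2° gives LK at 156.00° from the x-axis; with |LK| = 11.2, K = (-22.148, 22.090). ∠LKW = 47.2° gives KW at -71.200° from the x-axis; with |KW| = 13.9, W = (-17.668, 8.9311). ∠KWF = 75.7° gives WF at 33.100° from the x-axis; with |WF| = 26.5, F = (4.5312, 23.403). ∠WFV = 144.8° gives FV at 68.300° from the x-axis; with |FV| = 22.0, V = (12.666, 43.844). ∠FVP = 97.2° gives VP at 151.10° from the x-axis; with |VP| = 29.1, P = (-12.810, 57.907). Then |QP| = |P − Q| = 59.307.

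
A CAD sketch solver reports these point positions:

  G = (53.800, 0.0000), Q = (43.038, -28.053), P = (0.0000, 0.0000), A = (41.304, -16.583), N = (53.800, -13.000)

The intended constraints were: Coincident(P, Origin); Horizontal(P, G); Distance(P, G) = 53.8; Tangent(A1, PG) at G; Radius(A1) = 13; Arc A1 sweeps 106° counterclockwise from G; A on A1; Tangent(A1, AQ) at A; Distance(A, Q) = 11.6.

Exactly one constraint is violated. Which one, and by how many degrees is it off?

Tangent(A1, AQ) at A — off by 7.40°.

P = (0.00, 0.00) ✓; P.y = 0.00, G.y = 0.00 ✓; |PG| = 53.80 ✓; ∠(NG, GP) = 90.00° ✓; |NG| = 13.00 ✓; bearing(N→A) − bearing(N→G) = 106.0° ✓; |NA| = 13.00 ✓; ∠(NA, AQ) = 97.40° ✗; |AQ| = 11.60 ✓.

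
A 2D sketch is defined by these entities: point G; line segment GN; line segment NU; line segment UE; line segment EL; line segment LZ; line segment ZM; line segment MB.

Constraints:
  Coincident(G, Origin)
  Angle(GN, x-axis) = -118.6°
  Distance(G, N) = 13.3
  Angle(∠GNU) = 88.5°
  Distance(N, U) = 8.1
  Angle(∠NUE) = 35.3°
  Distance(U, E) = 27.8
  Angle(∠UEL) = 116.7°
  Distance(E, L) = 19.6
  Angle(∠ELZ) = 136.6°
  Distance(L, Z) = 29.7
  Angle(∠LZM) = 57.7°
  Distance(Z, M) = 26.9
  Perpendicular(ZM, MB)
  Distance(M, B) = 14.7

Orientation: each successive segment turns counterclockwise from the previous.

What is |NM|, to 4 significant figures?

21.32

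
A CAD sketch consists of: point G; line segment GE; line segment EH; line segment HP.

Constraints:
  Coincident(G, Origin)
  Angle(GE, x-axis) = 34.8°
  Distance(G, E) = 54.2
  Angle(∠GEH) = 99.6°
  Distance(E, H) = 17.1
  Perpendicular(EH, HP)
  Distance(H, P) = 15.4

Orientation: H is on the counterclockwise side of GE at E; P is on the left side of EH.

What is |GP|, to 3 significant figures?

46.2

G is at the origin; GE runs at 34.8° with length 54.2, so E = 54.2·(cos 34.8°, sin 34.8°) = (44.5, 30.9). ∠GEH = 99.6°, so EH runs at 34.8° + (180° − 99.6°) = 115° from the x-axis; with |EH| = 17.1, H = E + 17.1·(cos 115°, sin 115°) = (37.2, 46.4). EH ⟂ HP; with |HP| = 15.4 on the left of EH, P = H + 15.4·(-0.905, -0.426) = (23.3, 39.8). Then |GP| = |P − G| = 46.2.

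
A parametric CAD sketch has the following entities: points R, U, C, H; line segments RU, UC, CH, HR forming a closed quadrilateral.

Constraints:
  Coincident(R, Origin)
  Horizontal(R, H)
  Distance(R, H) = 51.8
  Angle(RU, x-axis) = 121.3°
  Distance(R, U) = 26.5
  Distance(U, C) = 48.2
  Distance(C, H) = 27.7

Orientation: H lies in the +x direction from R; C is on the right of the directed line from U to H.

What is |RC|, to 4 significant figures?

25.59

R is at the origin; RH is horizontal with |RH| = 51.8 and H in +x, so H = (51.8, 0). RU runs at 121.3° with |RU| = 26.5, so U = (-13.77, 22.64). C is determined by |UC| = 48.2 and |CH| = 27.7 together: it lies at the intersection of circle(U, 48.2) and circle(H, 27.7). With |UH| = 69.37, the foot of the radical line on UH is 45.90 from U and the perpendicular offset is √(48.2² − 45.90²) = 14.72. Taking the right-of-UH solution: C = (24.81, -6.249).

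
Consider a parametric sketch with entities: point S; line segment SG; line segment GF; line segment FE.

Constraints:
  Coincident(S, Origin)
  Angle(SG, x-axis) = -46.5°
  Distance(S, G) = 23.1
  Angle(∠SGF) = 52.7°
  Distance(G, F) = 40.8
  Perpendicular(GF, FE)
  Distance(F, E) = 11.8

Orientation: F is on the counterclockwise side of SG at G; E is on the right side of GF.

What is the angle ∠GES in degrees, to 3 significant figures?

32.3°

∠SGF = 52.7°, so GF runs at -46.5° + (180° − 52.7°) = 80.8° from the x-axis; with |GF| = 40.8, F = G + 40.8·(cos 80.8°, sin 80.8°) = (22.4, 23.5). The perpendicularity gives FE at right angles to GF; with |FE| = 11.8 on the right of GF, E = F + 11.8·(0.987, -0.160) = (34.1, 21.6). Then cos ∠GES = EG·ES / (|EG||ES|), giving 32.3°.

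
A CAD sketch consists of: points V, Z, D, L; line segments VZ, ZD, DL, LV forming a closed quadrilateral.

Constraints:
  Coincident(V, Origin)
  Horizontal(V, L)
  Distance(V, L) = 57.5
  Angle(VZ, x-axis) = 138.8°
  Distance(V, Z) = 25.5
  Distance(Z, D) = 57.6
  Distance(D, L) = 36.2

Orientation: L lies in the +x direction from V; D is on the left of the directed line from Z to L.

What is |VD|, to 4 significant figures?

47.45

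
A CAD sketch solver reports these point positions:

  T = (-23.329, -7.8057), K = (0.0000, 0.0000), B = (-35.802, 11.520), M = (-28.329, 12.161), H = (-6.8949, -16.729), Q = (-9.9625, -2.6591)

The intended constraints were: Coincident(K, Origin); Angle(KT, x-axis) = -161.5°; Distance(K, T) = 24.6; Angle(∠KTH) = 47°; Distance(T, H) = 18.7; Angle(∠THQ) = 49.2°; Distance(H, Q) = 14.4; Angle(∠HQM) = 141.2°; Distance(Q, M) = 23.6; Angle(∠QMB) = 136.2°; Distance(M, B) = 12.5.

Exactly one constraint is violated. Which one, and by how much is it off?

Distance(M, B) = 12.5 — off by 5.00.

K = (0.00, 0.00) ✓; KT at -161.5° ✓; |KT| = 24.60 ✓; ∠KTH = 47.00° ✓; |TH| = 18.70 ✓; ∠THQ = 49.20° ✓; |HQ| = 14.40 ✓; ∠HQM = 141.2° ✓; |QM| = 23.60 ✓; ∠QMB = 136.2° ✓; |MB| = 7.500 ✗.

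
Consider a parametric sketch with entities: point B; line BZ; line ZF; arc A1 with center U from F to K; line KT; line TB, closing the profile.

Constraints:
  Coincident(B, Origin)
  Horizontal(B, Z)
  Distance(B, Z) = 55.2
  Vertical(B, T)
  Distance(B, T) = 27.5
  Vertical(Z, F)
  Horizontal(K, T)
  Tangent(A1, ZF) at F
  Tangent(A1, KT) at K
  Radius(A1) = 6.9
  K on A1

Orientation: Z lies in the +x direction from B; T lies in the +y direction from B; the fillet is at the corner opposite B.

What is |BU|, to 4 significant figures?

52.51

BT is vertical with |BT| = 27.5 and T on the +y side, so T = (0.000, 27.50). The virtual corner opposite B is at (55.20, 27.50). The tangent condition forces UF to be normal to ZF and tangency of A1 to KT means the radius UK is perpendicular to KT, with radius 6.9, so the center U sits 6.9 in from both sides at U = (48.30, 20.60). Then |BU| = |U − B| = 52.51.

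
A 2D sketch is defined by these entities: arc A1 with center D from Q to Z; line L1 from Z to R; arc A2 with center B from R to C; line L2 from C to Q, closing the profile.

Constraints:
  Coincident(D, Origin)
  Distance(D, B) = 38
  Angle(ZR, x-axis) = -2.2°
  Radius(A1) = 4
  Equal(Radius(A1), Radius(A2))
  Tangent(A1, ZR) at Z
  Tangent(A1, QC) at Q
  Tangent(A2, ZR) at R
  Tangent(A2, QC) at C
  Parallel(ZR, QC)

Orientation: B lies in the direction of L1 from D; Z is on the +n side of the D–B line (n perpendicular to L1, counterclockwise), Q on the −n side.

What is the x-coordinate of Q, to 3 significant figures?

-0.154

The slot axis is L1's direction at -2.2°, so u = (cos -2.2°, sin -2.2°) = (0.999, -0.0384) and n = (−sin -2.2°, cos -2.2°) = (0.0384, 0.999). D is at the origin and B lies 38.0 along u from D, so B = 38.0·u = (38.0, -1.46). Tangency of A1 to both parallel lines with radius 4.0 puts Z and Q at D ± 4.0·n: Z = (0.154, 4.00), Q = (-0.154, -4.00). So Q.x = -0.154.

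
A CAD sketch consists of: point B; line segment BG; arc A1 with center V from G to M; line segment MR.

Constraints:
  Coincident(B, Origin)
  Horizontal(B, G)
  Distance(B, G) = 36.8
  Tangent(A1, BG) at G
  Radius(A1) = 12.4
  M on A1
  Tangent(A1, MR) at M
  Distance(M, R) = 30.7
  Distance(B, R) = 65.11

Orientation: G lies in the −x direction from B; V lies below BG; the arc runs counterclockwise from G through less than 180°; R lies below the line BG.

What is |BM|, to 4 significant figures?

50.80

Checks: |VG| = 12.40 ✓; |VM| = 12.40 ✓; ∠(VM, MR) = 90.00° ✓; |MR| = 30.70 ✓; |BR| = 65.11 ✓.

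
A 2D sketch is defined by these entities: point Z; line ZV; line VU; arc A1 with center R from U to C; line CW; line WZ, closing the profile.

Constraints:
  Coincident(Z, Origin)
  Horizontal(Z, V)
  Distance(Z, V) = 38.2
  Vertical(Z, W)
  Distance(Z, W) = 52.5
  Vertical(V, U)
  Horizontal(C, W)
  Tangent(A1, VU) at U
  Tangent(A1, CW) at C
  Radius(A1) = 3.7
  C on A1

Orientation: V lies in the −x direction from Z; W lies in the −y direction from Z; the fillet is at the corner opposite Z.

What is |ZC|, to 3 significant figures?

62.8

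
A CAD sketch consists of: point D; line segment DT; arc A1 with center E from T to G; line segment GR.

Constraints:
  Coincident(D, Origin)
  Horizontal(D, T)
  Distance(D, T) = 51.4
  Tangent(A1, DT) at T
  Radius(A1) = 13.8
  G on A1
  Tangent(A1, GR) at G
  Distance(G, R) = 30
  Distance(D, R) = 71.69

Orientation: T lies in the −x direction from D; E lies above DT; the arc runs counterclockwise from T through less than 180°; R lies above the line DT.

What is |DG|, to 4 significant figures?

44.53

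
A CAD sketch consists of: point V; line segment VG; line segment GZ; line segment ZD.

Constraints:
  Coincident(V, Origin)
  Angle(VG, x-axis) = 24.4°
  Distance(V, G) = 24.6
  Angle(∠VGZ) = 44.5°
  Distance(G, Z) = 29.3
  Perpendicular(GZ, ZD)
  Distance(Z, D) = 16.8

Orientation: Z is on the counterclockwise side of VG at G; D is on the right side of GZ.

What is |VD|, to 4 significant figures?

36.01

V is at the origin; VG runs at 24.4° with length 24.6, so G = 24.6·(cos 24.4°, sin 24.4°) = (22.40, 10.16). ∠VGZ = 44.5°, so GZ runs at 24.4° + (180° − 44.5°) = 159.9° from the x-axis; with |GZ| = 29.3, Z = G + 29.3·(cos 159.9°, sin 159.9°) = (-5.113, 20.23). GZ is perpendicular to ZD; with |ZD| = 16.8 on the right of GZ, D = Z + 16.8·(0.3437, 0.9391) = (0.6608, 36.01). Then |VD| = |D − V| = 36.01.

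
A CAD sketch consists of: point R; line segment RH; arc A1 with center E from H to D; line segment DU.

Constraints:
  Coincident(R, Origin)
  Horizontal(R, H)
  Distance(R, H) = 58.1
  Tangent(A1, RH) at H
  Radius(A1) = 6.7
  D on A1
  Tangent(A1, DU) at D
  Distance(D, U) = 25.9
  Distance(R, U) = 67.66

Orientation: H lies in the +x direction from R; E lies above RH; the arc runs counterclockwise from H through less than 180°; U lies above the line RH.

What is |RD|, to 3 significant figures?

65.1

Checks: |RH| = 58.10 ✓; |ED| = 6.700 ✓; ∠(ED, DU) = 90.00° ✓; |DU| = 25.90 ✓; |RU| = 67.66 ✓.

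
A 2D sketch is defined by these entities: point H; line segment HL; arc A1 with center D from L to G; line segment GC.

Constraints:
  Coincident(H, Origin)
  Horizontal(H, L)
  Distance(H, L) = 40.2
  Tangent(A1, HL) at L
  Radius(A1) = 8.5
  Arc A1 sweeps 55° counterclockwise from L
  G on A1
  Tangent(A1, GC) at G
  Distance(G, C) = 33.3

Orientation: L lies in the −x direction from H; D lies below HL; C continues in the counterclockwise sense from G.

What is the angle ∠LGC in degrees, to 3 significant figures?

152°

On A1, L sits at bearing 90° from D; a 55° counterclockwise sweep puts G at bearing 145°, so G = D + 8.5·(cos 145°, sin 145°) = (-47.2, -3.62). The tangent condition forces DG to be normal to GC, so GC runs along (−sin 145°, cos 145°); with |GC| = 33.3, C = (-66.3, -30.9). Then cos ∠LGC = GL·GC / (|GL||GC|), giving 152°.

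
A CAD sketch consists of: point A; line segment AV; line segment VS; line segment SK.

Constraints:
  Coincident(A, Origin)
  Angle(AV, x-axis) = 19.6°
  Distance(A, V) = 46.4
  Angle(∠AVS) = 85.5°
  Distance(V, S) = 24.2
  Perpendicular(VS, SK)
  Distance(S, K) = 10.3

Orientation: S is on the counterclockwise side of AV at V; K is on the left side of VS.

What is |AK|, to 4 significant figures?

41.42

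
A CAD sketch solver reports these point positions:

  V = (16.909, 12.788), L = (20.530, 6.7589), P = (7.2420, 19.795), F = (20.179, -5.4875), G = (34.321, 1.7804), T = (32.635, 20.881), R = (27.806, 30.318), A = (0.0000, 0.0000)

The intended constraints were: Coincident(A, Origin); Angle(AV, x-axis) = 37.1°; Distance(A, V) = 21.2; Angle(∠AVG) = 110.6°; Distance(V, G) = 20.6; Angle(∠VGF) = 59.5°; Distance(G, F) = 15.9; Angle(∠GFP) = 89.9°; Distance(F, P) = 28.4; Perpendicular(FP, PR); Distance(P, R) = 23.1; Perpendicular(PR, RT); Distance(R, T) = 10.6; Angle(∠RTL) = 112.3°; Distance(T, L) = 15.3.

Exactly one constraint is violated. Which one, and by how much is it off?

Distance(T, L) = 15.3 — off by 3.30.

A = (0.00, 0.00) ✓; AV at 37.10° ✓; |AV| = 21.20 ✓; ∠AVG = 110.6° ✓; |VG| = 20.60 ✓; ∠VGF = 59.50° ✓; |GF| = 15.90 ✓; ∠GFP = 89.90° ✓; |FP| = 28.40 ✓; ∠(FP, PR) = 90.00° ✓; |PR| = 23.10 ✓; ∠(PR, RT) = 90.00° ✓; |RT| = 10.60 ✓; ∠RTL = 112.3° ✓; |TL| = 18.60 ✗.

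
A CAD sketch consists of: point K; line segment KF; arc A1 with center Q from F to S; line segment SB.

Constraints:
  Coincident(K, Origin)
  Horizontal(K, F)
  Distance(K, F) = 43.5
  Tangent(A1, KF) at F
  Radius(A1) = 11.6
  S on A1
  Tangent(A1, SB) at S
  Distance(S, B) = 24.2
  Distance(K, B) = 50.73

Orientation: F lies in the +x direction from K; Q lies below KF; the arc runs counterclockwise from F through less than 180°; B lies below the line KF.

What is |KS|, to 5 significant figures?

34.490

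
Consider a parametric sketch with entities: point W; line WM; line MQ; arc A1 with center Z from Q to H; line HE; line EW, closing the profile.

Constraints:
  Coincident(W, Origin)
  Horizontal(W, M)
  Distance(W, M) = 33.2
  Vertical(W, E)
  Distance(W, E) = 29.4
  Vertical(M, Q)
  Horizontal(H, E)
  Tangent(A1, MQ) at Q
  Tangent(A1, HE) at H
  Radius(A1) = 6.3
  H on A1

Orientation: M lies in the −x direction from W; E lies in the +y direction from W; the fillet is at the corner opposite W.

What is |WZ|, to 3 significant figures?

35.5

W and E share the same x with |WE| = 29.4 and E on the +y side, so E = (0.00, 29.4). The virtual corner opposite W is at (-33.2, 29.4). The tangent condition forces ZQ to be normal to MQ and tangency of A1 to HE means the radius ZH is perpendicular to HE, with radius 6.3, so the center Z sits 6.3 in from both sides at Z = (-26.9, 23.1). Then |WZ| = |Z − W| = 35.5.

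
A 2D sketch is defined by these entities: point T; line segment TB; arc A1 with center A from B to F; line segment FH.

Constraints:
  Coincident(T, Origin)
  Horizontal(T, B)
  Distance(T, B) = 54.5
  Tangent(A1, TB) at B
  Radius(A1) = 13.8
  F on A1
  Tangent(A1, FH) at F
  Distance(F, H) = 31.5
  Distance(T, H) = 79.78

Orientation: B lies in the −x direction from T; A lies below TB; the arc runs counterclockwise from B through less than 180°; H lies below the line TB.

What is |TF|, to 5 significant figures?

69.916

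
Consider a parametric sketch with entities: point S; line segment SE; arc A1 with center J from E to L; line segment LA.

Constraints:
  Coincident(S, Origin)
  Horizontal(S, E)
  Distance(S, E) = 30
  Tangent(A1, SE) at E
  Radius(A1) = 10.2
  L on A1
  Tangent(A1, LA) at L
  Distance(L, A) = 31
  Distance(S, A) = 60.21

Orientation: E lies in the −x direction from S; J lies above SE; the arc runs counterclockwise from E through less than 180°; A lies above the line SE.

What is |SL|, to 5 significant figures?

29.252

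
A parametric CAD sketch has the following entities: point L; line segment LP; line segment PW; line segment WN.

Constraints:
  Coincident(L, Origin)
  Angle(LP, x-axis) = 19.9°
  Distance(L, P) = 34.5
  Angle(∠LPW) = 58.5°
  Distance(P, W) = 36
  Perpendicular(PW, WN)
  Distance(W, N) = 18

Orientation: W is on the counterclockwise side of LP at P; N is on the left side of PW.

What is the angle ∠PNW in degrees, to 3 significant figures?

63.4°

∠LPW = 58.5°, so PW runs at 19.9° + (180° − 58.5°) = 141° from the x-axis; with |PW| = 36.0, W = P + 36.0·(cos 141°, sin 141°) = (4.31, 34.2). The perpendicularity gives WN at right angles to PW; with |WN| = 18.0 on the left of PW, N = W + 18.0·(-0.624, -0.782) = (-6.92, 20.1). Then cos ∠PNW = NP·NW / (|NP||NW|), giving 63.4°.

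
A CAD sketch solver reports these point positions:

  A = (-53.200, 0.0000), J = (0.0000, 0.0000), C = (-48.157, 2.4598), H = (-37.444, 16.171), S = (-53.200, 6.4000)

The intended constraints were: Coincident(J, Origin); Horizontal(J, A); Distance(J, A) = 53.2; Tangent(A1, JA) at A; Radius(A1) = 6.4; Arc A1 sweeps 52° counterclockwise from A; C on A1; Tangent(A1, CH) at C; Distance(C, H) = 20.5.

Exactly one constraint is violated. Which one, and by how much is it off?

Distance(C, H) = 20.5 — off by 3.10.

J = (0.00, 0.00) ✓; J.y = 0.00, A.y = 0.00 ✓; |JA| = 53.20 ✓; ∠(SA, AJ) = 90.00° ✓; |SA| = 6.400 ✓; bearing(S→C) − bearing(S→A) = 52.00° ✓; |SC| = 6.400 ✓; ∠(SC, CH) = 90.00° ✓; |CH| = 17.40 ✗.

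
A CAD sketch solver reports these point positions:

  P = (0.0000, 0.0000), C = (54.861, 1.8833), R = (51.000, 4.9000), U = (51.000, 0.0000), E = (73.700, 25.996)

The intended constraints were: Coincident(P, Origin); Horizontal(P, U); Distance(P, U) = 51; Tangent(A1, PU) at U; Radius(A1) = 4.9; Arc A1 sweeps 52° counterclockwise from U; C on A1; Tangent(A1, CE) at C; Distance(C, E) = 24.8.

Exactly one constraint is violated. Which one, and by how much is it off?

Distance(C, E) = 24.8 — off by 5.80.

P = (0.00, 0.00) ✓; P.y = 0.00, U.y = 0.00 ✓; |PU| = 51.00 ✓; ∠(RU, UP) = 90.00° ✓; |RU| = 4.900 ✓; bearing(R→C) − bearing(R→U) = 52.00° ✓; |RC| = 4.900 ✓; ∠(RC, CE) = 90.00° ✓; |CE| = 30.60 ✗.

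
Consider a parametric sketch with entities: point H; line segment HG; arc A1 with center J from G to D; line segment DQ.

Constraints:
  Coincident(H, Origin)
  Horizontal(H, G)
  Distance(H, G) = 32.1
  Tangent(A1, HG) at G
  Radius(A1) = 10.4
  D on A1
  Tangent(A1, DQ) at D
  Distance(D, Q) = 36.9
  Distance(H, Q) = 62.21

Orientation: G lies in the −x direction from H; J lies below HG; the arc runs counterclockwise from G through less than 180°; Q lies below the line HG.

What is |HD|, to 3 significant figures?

43.9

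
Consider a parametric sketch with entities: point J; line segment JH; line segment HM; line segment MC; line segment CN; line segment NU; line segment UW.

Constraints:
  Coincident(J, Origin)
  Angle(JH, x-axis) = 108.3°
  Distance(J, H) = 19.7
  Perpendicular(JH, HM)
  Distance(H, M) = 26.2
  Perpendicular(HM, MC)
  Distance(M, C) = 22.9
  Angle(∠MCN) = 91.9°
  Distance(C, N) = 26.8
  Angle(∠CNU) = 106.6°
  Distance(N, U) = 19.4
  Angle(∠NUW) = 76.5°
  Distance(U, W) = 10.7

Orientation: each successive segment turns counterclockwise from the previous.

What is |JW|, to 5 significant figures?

15.737

J is at the origin; JH runs at 108.3° with length 19.7, so H = (-6.1857, 18.704). The perpendicularity gives HM at right angles to JH, so HM runs at -161.70°; with |HM| = 26.2, M = (-31.061, 10.477). HM is perpendicular to MC, so MC runs at -71.700°; with |MC| = 22.9, C = (-23.870, -11.265). ∠MCN = 91.9° gives CN at 16.400° from the x-axis; with |CN| = 26.8, N = (1.8394, -3.6980). ∠CNU = 106.6° gives NU at 89.800° from the x-axis; with |NU| = 19.4, U = (1.9072, 15.702). ∠NUW = 76.5° gives UW at -166.70° from the x-axis; with |UW| = 10.7, W = (-8.5059, 13.240). Then |JW| = |W − J| = 15.737.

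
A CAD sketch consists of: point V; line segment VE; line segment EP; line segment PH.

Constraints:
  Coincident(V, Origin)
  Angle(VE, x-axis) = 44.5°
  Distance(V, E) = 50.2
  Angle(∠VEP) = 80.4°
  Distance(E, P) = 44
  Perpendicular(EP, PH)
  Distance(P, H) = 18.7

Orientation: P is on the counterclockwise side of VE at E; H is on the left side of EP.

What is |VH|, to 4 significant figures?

47.09

V is at the origin; VE runs at 44.5° with length 50.2, so E = 50.2·(cos 44.5°, sin 44.5°) = (35.81, 35.19). ∠VEP = 80.4°, so EP runs at 44.5° + (180° − 80.4°) = 144.1° from the x-axis; with |EP| = 44.0, P = E + 44.0·(cos 144.1°, sin 144.1°) = (0.1633, 60.99). EP ⟂ PH; with |PH| = 18.7 on the left of EP, H = P + 18.7·(-0.5864, -0.8100) = (-10.80, 45.84). Then |VH| = |H − V| = 47.09.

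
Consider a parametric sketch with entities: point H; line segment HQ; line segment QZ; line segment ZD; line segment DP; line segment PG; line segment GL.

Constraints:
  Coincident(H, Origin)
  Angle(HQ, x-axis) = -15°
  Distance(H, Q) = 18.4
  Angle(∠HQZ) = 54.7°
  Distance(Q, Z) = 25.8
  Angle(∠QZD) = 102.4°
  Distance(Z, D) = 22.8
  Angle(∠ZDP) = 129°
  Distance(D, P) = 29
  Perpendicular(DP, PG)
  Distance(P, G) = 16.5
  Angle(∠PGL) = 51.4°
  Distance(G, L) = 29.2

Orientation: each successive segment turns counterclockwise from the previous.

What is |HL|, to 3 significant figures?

21.9

H is at the origin; HQ runs at -15.0° with length 18.4, so Q = (17.8, -4.76). ∠HQZ = 54.7° gives QZ at 110° from the x-axis; with |QZ| = 25.8, Z = (8.82, 19.4). ∠QZD = 102.4° gives ZD at -172° from the x-axis; with |ZD| = 22.8, D = (-13.8, 16.3). ∠ZDP = 129.0° gives DP at -121° from the x-axis; with |DP| = 29.0, P = (-28.7, -8.53). DP ⟂ PG, so PG runs at -31.1°; with |PG| = 16.5, G = (-14.6, -17.1). ∠PGL = 51.4° gives GL at 97.5° from the x-axis; with |GL| = 29.2, L = (-18.4, 11.9). Then |HL| = |L − H| = 21.9.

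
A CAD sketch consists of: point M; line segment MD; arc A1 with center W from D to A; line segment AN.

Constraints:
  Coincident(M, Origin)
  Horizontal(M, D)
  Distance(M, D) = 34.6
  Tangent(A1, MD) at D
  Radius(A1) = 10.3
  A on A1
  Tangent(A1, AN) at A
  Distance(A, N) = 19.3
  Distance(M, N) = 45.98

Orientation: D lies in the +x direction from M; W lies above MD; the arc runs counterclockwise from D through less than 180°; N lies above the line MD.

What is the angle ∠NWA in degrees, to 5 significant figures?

61.912°

Checks: ∠(WD, DM) = 90.00° ✓; |WD| = 10.30 ✓; |WA| = 10.30 ✓; ∠(WA, AN) = 90.00° ✓; |AN| = 19.30 ✓; |MN| = 45.98 ✓.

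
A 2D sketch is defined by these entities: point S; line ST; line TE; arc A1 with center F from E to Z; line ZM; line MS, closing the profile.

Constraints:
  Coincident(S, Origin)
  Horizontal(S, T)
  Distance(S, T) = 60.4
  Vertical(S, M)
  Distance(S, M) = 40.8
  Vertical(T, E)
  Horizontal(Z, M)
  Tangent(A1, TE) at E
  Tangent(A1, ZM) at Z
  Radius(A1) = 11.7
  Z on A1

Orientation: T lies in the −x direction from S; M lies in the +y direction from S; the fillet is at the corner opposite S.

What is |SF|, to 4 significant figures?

56.73

SM is vertical with |SM| = 40.8 and M on the +y side, so M = (0.000, 40.80). The virtual corner opposite S is at (-60.40, 40.80). The tangent condition forces FE to be normal to TE and A1 meets ZM tangentially, so FZ is at right angles to ZM, with radius 11.7, so the center F sits 11.7 in from both sides at F = (-48.70, 29.10). Then |SF| = |F − S| = 56.73.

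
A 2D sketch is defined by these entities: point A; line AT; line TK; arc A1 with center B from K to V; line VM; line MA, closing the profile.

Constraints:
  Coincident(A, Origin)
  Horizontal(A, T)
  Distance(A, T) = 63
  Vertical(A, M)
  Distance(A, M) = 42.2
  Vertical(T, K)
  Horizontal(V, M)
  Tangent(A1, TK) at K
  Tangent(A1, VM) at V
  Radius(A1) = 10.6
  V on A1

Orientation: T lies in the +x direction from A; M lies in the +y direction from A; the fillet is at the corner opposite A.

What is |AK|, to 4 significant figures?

70.48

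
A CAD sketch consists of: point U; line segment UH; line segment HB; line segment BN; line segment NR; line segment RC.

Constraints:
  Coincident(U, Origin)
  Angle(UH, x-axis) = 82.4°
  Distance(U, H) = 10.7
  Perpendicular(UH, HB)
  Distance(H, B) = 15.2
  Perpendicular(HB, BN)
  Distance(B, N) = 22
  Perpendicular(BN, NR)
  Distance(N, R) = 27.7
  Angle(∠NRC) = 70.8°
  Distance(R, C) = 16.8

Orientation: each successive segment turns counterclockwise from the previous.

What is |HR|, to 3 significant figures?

25.3

The perpendicularity gives BN at right angles to HB, so BN runs at -97.6°; with |BN| = 22.0, N = (-16.6, -9.19). BN ⟂ NR, so NR runs at -7.60°; with |NR| = 27.7, R = (10.9, -12.9). Then |HR| = |R − H| = 25.3.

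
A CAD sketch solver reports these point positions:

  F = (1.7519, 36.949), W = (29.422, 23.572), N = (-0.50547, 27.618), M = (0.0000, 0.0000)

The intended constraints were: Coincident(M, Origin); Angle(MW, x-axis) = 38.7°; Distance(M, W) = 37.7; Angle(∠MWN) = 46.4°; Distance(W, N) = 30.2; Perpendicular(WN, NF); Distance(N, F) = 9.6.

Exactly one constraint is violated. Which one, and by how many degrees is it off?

Perpendicular(WN, NF) — off by 5.90°.

M = (0.00, 0.00) ✓; MW at 38.70° ✓; |MW| = 37.70 ✓; ∠MWN = 46.40° ✓; |WN| = 30.20 ✓; ∠(WN, NF) = 95.90° ✗; |NF| = 9.600 ✓.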